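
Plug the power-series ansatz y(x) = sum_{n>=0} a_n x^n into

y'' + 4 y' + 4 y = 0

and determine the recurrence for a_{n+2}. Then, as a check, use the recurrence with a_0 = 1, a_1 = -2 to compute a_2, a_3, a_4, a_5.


Substitute y = sum_n a_n x^n.
y''(x) has coefficient (n+2)(n+1) a_{n+2} at x^n;
4 y'(x) has coefficient 4 (n+1) a_{n+1} at x^n;
4 y(x) has coefficient 4 a_n at x^n.
Matching x^n: (n+2)(n+1) a_{n+2} + 4 (n+1) a_{n+1} + 4 a_n = 0.
Thus a_{n+2} = [-4 (n+1) a_{n+1} - 4 a_n] / ((n+1)(n+2)).

Check with a_0 = 1, a_1 = -2 (apply the recurrence for n = 0, 1, 2, 3): a_0 = 1, a_1 = -2, a_2 = 2, a_3 = -4/3, a_4 = 2/3, a_5 = -4/15.

a_(n+2) = [-4 (n+1) a_(n+1) - 4 a_n] / ((n+1)(n+2)); check: a_0 = 1, a_1 = -2, a_2 = 2, a_3 = -4/3, a_4 = 2/3, a_5 = -4/15


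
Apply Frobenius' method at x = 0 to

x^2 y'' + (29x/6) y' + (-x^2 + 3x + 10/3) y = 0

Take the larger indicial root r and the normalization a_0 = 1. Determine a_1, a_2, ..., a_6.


Write in Frobenius form y'' + (p(x)/x) y' + (q(x)/x^2) y = 0:
  p(x) = 29/6,  q(x) = -x^2 + 3x + 10/3.
Indicial equation: r(r-1) + (29/6) r + (10/3) = 0 -> roots r_1 = -4/3, r_2 = -5/2.
Take r = r_1 = -4/3. Let y(x) = x^r sum_{n>=0} a_n x^n with a_0 = 1.
Substitute y = x^r sum a_n x^n and match x^{r+n}. The recurrence is
  D(n) a_n + 3 a_{n-1} - 1 a_{n-2} = 0,  where D(n) = (r+n)(r+n-1) + (29/6)(r+n) + (10/3).
  a_n = [-3 a_{n-1} + 1 a_{n-2}] / D(n).
Since the indicial polynomial factors as (r - r_1)(r - r_2), D(n) = (r_1 + n - r_1)(r_1 + n - r_2) = n(n + 7/6).
Evaluating step by step (a_0 = 1):
  n = 1: D(1) = 1(1 + 7/6) = 13/6; numerator = -3(1) = -3; a_1 = (-3)/(13/6) = -18/13
  n = 2: D(2) = 2(2 + 7/6) = 19/3; numerator = -3(-18/13) + 1(1) = 67/13; a_2 = (67/13)/(19/3) = 201/247
  n = 3: D(3) = 3(3 + 7/6) = 25/2; numerator = -3(201/247) + 1(-18/13) = -945/247; a_3 = (-945/247)/(25/2) = -378/1235
  n = 4: D(4) = 4(4 + 7/6) = 62/3; numerator = -3(-378/1235) + 1(201/247) = 2139/1235; a_4 = (2139/1235)/(62/3) = 207/2470
  n = 5: D(5) = 5(5 + 7/6) = 185/6; numerator = -3(207/2470) + 1(-378/1235) = -1377/2470; a_5 = (-1377/2470)/(185/6) = -4131/228475
  n = 6: D(6) = 6(6 + 7/6) = 43; numerator = -3(-4131/228475) + 1(207/2470) = 63081/456950; a_6 = (63081/456950)/(43) = 1467/456950

r = -4/3; a_0 = 1; a_1 = -18/13; a_2 = 201/247; a_3 = -378/1235; a_4 = 207/2470; a_5 = -4131/228475; a_6 = 1467/456950


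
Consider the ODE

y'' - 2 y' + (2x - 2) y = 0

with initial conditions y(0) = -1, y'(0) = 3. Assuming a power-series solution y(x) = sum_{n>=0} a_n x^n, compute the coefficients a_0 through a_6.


Ansatz: y(x) = sum_{n>=0} a_n x^n, so y'(x) = sum_{n>=1} n a_n x^(n-1) and y''(x) = sum_{n>=2} n(n-1) a_n x^(n-2).
Substitute into P(x) y'' + Q(x) y' + R(x) y = 0 with P(x) = 1, Q(x) = -2, R(x) = 2x - 2, and match powers of x.
Initial conditions: a_0 = -1, a_1 = 3.
Setting the coefficient of each power of x to zero and solving order by order (substituting the coefficients already found):
  x^0: 2 a_2 - 2 a_1 - 2 a_0 = 0  ->  2 a_2 = 2 a_1 + 2 a_0 = 4  ->  a_2 = 2
  x^1: 6 a_3 - 4 a_2 - 2 a_1 + 2 a_0 = 0  ->  6 a_3 = 4 a_2 + 2 a_1 - 2 a_0 = 16  ->  a_3 = 8/3
  x^2: 12 a_4 - 6 a_3 - 2 a_2 + 2 a_1 = 0  ->  12 a_4 = 6 a_3 + 2 a_2 - 2 a_1 = 14  ->  a_4 = 7/6
  x^3: 20 a_5 - 8 a_4 - 2 a_3 + 2 a_2 = 0  ->  20 a_5 = 8 a_4 + 2 a_3 - 2 a_2 = 32/3  ->  a_5 = 8/15
  x^4: 30 a_6 - 10 a_5 - 2 a_4 + 2 a_3 = 0  ->  30 a_6 = 10 a_5 + 2 a_4 - 2 a_3 = 7/3  ->  a_6 = 7/90
Truncated series: y(x) = -1 + 3 x + 2 x^2 + (8/3) x^3 + (7/6) x^4 + (8/15) x^5 + (7/90) x^6 + O(x^7).

a_0 = -1; a_1 = 3; a_2 = 2; a_3 = 8/3; a_4 = 7/6; a_5 = 8/15; a_6 = 7/90


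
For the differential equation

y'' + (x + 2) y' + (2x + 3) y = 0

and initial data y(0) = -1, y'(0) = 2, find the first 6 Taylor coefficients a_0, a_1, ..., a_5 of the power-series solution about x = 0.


Ansatz: y(x) = sum_{n>=0} a_n x^n, so y'(x) = sum_{n>=1} n a_n x^(n-1) and y''(x) = sum_{n>=2} n(n-1) a_n x^(n-2).
Substitute into P(x) y'' + Q(x) y' + R(x) y = 0 with P(x) = 1, Q(x) = x + 2, R(x) = 2x + 3, and match powers of x.
Initial conditions: a_0 = -1, a_1 = 2.
Setting the coefficient of each power of x to zero and solving order by order (substituting the coefficients already found):
  x^0: 2 a_2 + 2 a_1 + 3 a_0 = 0  ->  2 a_2 = -2 a_1 - 3 a_0 = -1  ->  a_2 = -1/2
  x^1: 6 a_3 + 4 a_2 + 4 a_1 + 2 a_0 = 0  ->  6 a_3 = -4 a_2 - 4 a_1 - 2 a_0 = -4  ->  a_3 = -2/3
  x^2: 12 a_4 + 6 a_3 + 5 a_2 + 2 a_1 = 0  ->  12 a_4 = -6 a_3 - 5 a_2 - 2 a_1 = 5/2  ->  a_4 = 5/24
  x^3: 20 a_5 + 8 a_4 + 6 a_3 + 2 a_2 = 0  ->  20 a_5 = -8 a_4 - 6 a_3 - 2 a_2 = 10/3  ->  a_5 = 1/6
Truncated series: y(x) = -1 + 2 x - (1/2) x^2 - (2/3) x^3 + (5/24) x^4 + (1/6) x^5 + O(x^6).

a_0 = -1; a_1 = 2; a_2 = -1/2; a_3 = -2/3; a_4 = 5/24; a_5 = 1/6


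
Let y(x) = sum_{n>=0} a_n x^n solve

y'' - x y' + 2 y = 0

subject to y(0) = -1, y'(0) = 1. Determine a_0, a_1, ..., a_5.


Ansatz: y(x) = sum_{n>=0} a_n x^n, so y'(x) = sum_{n>=1} n a_n x^(n-1) and y''(x) = sum_{n>=2} n(n-1) a_n x^(n-2).
Substitute into P(x) y'' + Q(x) y' + R(x) y = 0 with P(x) = 1, Q(x) = -x, R(x) = 2, and match powers of x.
Initial conditions: a_0 = -1, a_1 = 1.
Setting the coefficient of each power of x to zero and solving order by order (substituting the coefficients already found):
  x^0: 2 a_2 + 2 a_0 = 0  ->  2 a_2 = -2 a_0 = 2  ->  a_2 = 1
  x^1: 6 a_3 + a_1 = 0  ->  6 a_3 = -a_1 = -1  ->  a_3 = -1/6
  x^2: 12 a_4 = 0  ->  a_4 = 0
  x^3: 20 a_5 - a_3 = 0  ->  20 a_5 = a_3 = -1/6  ->  a_5 = -1/120
Truncated series: y(x) = -1 + x + x^2 - (1/6) x^3 - (1/120) x^5 + O(x^6).

a_0 = -1; a_1 = 1; a_2 = 1; a_3 = -1/6; a_4 = 0; a_5 = -1/120


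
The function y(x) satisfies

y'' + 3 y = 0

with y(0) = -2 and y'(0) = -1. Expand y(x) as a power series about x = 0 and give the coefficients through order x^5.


Ansatz: y(x) = sum_{n>=0} a_n x^n, so y'(x) = sum_{n>=1} n a_n x^(n-1) and y''(x) = sum_{n>=2} n(n-1) a_n x^(n-2).
Substitute into P(x) y'' + Q(x) y' + R(x) y = 0 with P(x) = 1, Q(x) = 0, R(x) = 3, and match powers of x.
Initial conditions: a_0 = -2, a_1 = -1.
Setting the coefficient of each power of x to zero and solving order by order (substituting the coefficients already found):
  x^0: 2 a_2 + 3 a_0 = 0  ->  2 a_2 = -3 a_0 = 6  ->  a_2 = 3
  x^1: 6 a_3 + 3 a_1 = 0  ->  6 a_3 = -3 a_1 = 3  ->  a_3 = 1/2
  x^2: 12 a_4 + 3 a_2 = 0  ->  12 a_4 = -3 a_2 = -9  ->  a_4 = -3/4
  x^3: 20 a_5 + 3 a_3 = 0  ->  20 a_5 = -3 a_3 = -3/2  ->  a_5 = -3/40
Truncated series: y(x) = -2 - x + 3 x^2 + (1/2) x^3 - (3/4) x^4 - (3/40) x^5 + O(x^6).

a_0 = -2; a_1 = -1; a_2 = 3; a_3 = 1/2; a_4 = -3/4; a_5 = -3/40


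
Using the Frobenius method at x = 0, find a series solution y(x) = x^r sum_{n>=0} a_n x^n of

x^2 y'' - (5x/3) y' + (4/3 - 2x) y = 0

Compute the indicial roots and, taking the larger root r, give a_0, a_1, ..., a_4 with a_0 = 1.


Write in Frobenius form y'' + (p(x)/x) y' + (q(x)/x^2) y = 0:
  p(x) = -5/3,  q(x) = 4/3 - 2x.
Indicial equation: r(r-1) + (-5/3) r + (4/3) = 0 -> roots r_1 = 2, r_2 = 2/3.
Take r = r_1 = 2. Let y(x) = x^r sum_{n>=0} a_n x^n with a_0 = 1.
Substitute y = x^r sum a_n x^n and match x^{r+n}. The recurrence is
  D(n) a_n - 2 a_{n-1} = 0,  where D(n) = (r+n)(r+n-1) + (-5/3)(r+n) + (4/3).
  a_n = 2 / D(n) * a_{n-1}.
Since the indicial polynomial factors as (r - r_1)(r - r_2), D(n) = (r_1 + n - r_1)(r_1 + n - r_2) = n(n + 4/3).
Evaluating step by step (a_0 = 1):
  n = 1: D(1) = 1(1 + 4/3) = 7/3; numerator = 2(1) = 2; a_1 = (2)/(7/3) = 6/7
  n = 2: D(2) = 2(2 + 4/3) = 20/3; numerator = 2(6/7) = 12/7; a_2 = (12/7)/(20/3) = 9/35
  n = 3: D(3) = 3(3 + 4/3) = 13; numerator = 2(9/35) = 18/35; a_3 = (18/35)/(13) = 18/455
  n = 4: D(4) = 4(4 + 4/3) = 64/3; numerator = 2(18/455) = 36/455; a_4 = (36/455)/(64/3) = 27/7280

r = 2; a_0 = 1; a_1 = 6/7; a_2 = 9/35; a_3 = 18/455; a_4 = 27/7280


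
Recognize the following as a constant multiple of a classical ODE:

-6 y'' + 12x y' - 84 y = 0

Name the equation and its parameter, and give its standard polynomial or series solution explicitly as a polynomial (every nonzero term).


All three coefficients share the factor -6; dividing through by -6 gives  y'' - 2x y' + 14 y = 0.
This matches the Hermite equation y'' - 2x y' + 2n y = 0 with 2n = 14, so n = 7; the polynomial solution is H_7(x).
With y = sum_k a_k x^k, matching x^k gives (k+2)(k+1) a_{k+2} = 2(k - n) a_k = 2(k - 7) a_k. The right side vanishes at k = 7, so the series with the parity of 7 terminates at degree 7.
Standard normalization: leading coefficient of H_n is 2^n, so a_7 = 2^7 = 128. Work downward with a_k = (k+1)(k+2) a_{k+2} / (2(k - n)):
  a_5 = (6)(7)(128) / (2(5 - 7)) = 5376/(-4) = -1344
  a_3 = (4)(5)(-1344) / (2(3 - 7)) = -26880/(-8) = 3360
  a_1 = (2)(3)(3360) / (2(1 - 7)) = 20160/(-12) = -1680
Hence H_7(x) = 128 x^7 - 1344 x^5 + 3360 x^3 - 1680 x.

H_7(x); series = 128 x^7 - 1344 x^5 + 3360 x^3 - 1680 x


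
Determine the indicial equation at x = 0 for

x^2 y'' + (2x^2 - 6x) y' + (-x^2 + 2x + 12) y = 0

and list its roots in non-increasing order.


Divide by x^2 to reach normal form y'' + P_1(x) y' + P_2(x) y = 0 with P_1(x) = 2 - 6/x and P_2(x) = -1 + 2/x + 12/x^2.
x = 0 is a singular point because the y'-coefficient 2 - 6/x has a pole at x = 0 and the y-coefficient -1 + 2/x + 12/x^2 has a pole at x = 0.
It is a regular singular point because x P_1(x) = p(x) = 2x - 6 and x^2 P_2(x) = q(x) = -x^2 + 2x + 12 are polynomials, hence analytic at x = 0.
p(0) = -6,  q(0) = 12.
Indicial equation: r(r-1) + p(0) r + q(0) = 0, i.e. r^2 + (p(0) - 1) r + q(0) = 0, i.e. r^2 - 7 r + 12 = 0.
Discriminant: (-7)^2 - 4(12) = 1, so r = (7 ± 1)/2.
Solving: r_1 = 4, r_2 = 3.

indicial: r^2 - 7 r + 12 = 0; roots r_1 = 4, r_2 = 3


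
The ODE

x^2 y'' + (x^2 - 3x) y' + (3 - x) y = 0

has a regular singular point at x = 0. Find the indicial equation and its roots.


Divide by x^2 to reach normal form y'' + P_1(x) y' + P_2(x) y = 0 with P_1(x) = 1 - 3/x and P_2(x) = -1/x + 3/x^2.
x = 0 is a singular point because the y'-coefficient 1 - 3/x has a pole at x = 0 and the y-coefficient -1/x + 3/x^2 has a pole at x = 0.
It is a regular singular point because x P_1(x) = p(x) = x - 3 and x^2 P_2(x) = q(x) = 3 - x are polynomials, hence analytic at x = 0.
p(0) = -3,  q(0) = 3.
Indicial equation: r(r-1) + p(0) r + q(0) = 0, i.e. r^2 + (p(0) - 1) r + q(0) = 0, i.e. r^2 - 4 r + 3 = 0.
Discriminant: (-4)^2 - 4(3) = 4, so r = (4 ± 2)/2.
Solving: r_1 = 3, r_2 = 1.

indicial: r^2 - 4 r + 3 = 0; roots r_1 = 3, r_2 = 1


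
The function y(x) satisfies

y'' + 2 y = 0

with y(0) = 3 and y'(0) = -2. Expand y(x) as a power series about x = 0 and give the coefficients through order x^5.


Ansatz: y(x) = sum_{n>=0} a_n x^n, so y'(x) = sum_{n>=1} n a_n x^(n-1) and y''(x) = sum_{n>=2} n(n-1) a_n x^(n-2).
Substitute into P(x) y'' + Q(x) y' + R(x) y = 0 with P(x) = 1, Q(x) = 0, R(x) = 2, and match powers of x.
Initial conditions: a_0 = 3, a_1 = -2.
Setting the coefficient of each power of x to zero and solving order by order (substituting the coefficients already found):
  x^0: 2 a_2 + 2 a_0 = 0  ->  2 a_2 = -2 a_0 = -6  ->  a_2 = -3
  x^1: 6 a_3 + 2 a_1 = 0  ->  6 a_3 = -2 a_1 = 4  ->  a_3 = 2/3
  x^2: 12 a_4 + 2 a_2 = 0  ->  12 a_4 = -2 a_2 = 6  ->  a_4 = 1/2
  x^3: 20 a_5 + 2 a_3 = 0  ->  20 a_5 = -2 a_3 = -4/3  ->  a_5 = -1/15
Truncated series: y(x) = 3 - 2 x - 3 x^2 + (2/3) x^3 + (1/2) x^4 - (1/15) x^5 + O(x^6).

a_0 = 3; a_1 = -2; a_2 = -3; a_3 = 2/3; a_4 = 1/2; a_5 = -1/15


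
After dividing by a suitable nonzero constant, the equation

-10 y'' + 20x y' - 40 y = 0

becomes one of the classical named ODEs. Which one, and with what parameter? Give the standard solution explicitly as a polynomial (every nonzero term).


All three coefficients share the factor -10; dividing through by -10 gives  y'' - 2x y' + 4 y = 0.
This matches the Hermite equation y'' - 2x y' + 2n y = 0 with 2n = 4, so n = 2; the polynomial solution is H_2(x).
With y = sum_k a_k x^k, matching x^k gives (k+2)(k+1) a_{k+2} = 2(k - n) a_k = 2(k - 2) a_k. The right side vanishes at k = 2, so the series with the parity of 2 terminates at degree 2.
Standard normalization: leading coefficient of H_n is 2^n, so a_2 = 2^2 = 4. Work downward with a_k = (k+1)(k+2) a_{k+2} / (2(k - n)):
  a_0 = (1)(2)(4) / (2(0 - 2)) = 8/(-4) = -2
Hence H_2(x) = 4 x^2 - 2.

H_2(x); series = 4 x^2 - 2


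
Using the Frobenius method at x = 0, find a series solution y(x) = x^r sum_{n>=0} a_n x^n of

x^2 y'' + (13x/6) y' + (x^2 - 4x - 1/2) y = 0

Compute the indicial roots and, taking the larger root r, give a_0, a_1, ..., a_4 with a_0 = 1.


Write in Frobenius form y'' + (p(x)/x) y' + (q(x)/x^2) y = 0:
  p(x) = 13/6,  q(x) = x^2 - 4x - 1/2.
Indicial equation: r(r-1) + (13/6) r + (-1/2) = 0 -> roots r_1 = 1/3, r_2 = -3/2.
Take r = r_1 = 1/3. Let y(x) = x^r sum_{n>=0} a_n x^n with a_0 = 1.
Substitute y = x^r sum a_n x^n and match x^{r+n}. The recurrence is
  D(n) a_n - 4 a_{n-1} + 1 a_{n-2} = 0,  where D(n) = (r+n)(r+n-1) + (13/6)(r+n) + (-1/2).
  a_n = [4 a_{n-1} - 1 a_{n-2}] / D(n).
Since the indicial polynomial factors as (r - r_1)(r - r_2), D(n) = (r_1 + n - r_1)(r_1 + n - r_2) = n(n + 11/6).
Evaluating step by step (a_0 = 1):
  n = 1: D(1) = 1(1 + 11/6) = 17/6; numerator = 4(1) = 4; a_1 = (4)/(17/6) = 24/17
  n = 2: D(2) = 2(2 + 11/6) = 23/3; numerator = 4(24/17) - 1(1) = 79/17; a_2 = (79/17)/(23/3) = 237/391
  n = 3: D(3) = 3(3 + 11/6) = 29/2; numerator = 4(237/391) - 1(24/17) = 396/391; a_3 = (396/391)/(29/2) = 792/11339
  n = 4: D(4) = 4(4 + 11/6) = 70/3; numerator = 4(792/11339) - 1(237/391) = -3705/11339; a_4 = (-3705/11339)/(70/3) = -2223/158746

r = 1/3; a_0 = 1; a_1 = 24/17; a_2 = 237/391; a_3 = 792/11339; a_4 = -2223/158746


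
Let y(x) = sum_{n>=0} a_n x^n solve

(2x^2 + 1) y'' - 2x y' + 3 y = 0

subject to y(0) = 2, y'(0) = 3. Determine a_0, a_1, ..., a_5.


Ansatz: y(x) = sum_{n>=0} a_n x^n, so y'(x) = sum_{n>=1} n a_n x^(n-1) and y''(x) = sum_{n>=2} n(n-1) a_n x^(n-2).
Substitute into P(x) y'' + Q(x) y' + R(x) y = 0 with P(x) = 2x^2 + 1, Q(x) = -2x, R(x) = 3, and match powers of x.
Initial conditions: a_0 = 2, a_1 = 3.
Setting the coefficient of each power of x to zero and solving order by order (substituting the coefficients already found):
  x^0: 2 a_2 + 3 a_0 = 0  ->  2 a_2 = -3 a_0 = -6  ->  a_2 = -3
  x^1: 6 a_3 + a_1 = 0  ->  6 a_3 = -a_1 = -3  ->  a_3 = -1/2
  x^2: 12 a_4 + 3 a_2 = 0  ->  12 a_4 = -3 a_2 = 9  ->  a_4 = 3/4
  x^3: 20 a_5 + 9 a_3 = 0  ->  20 a_5 = -9 a_3 = 9/2  ->  a_5 = 9/40
Truncated series: y(x) = 2 + 3 x - 3 x^2 - (1/2) x^3 + (3/4) x^4 + (9/40) x^5 + O(x^6).

a_0 = 2; a_1 = 3; a_2 = -3; a_3 = -1/2; a_4 = 3/4; a_5 = 9/40


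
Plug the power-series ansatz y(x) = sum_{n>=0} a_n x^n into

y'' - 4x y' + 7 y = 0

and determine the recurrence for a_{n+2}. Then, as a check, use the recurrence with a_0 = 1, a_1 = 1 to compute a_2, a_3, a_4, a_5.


Substitute y = sum_n a_n x^n.
y''(x) has coefficient (n+2)(n+1) a_{n+2} at x^n;
-4 x y'(x) has coefficient -4 n a_n at x^n (shift);
7 y(x) has coefficient 7 a_n at x^n.
Matching x^n: (n+2)(n+1) a_{n+2} + (-4n + 7) a_n = 0.
Thus a_{n+2} = (4n - 7) / ((n+1)(n+2)) * a_n.

Check with a_0 = 1, a_1 = 1 (apply the recurrence for n = 0, 1, 2, 3): a_0 = 1, a_1 = 1, a_2 = -7/2, a_3 = -1/2, a_4 = -7/24, a_5 = -1/8.

a_(n+2) = (4n - 7) / ((n+1)(n+2)) * a_n; check: a_0 = 1, a_1 = 1, a_2 = -7/2, a_3 = -1/2, a_4 = -7/24, a_5 = -1/8


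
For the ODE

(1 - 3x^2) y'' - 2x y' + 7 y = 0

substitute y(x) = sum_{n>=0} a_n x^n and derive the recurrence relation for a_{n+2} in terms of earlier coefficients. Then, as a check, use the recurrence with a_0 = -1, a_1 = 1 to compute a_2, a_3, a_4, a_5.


Substitute y = sum_n a_n x^n.
(1 - 3 x^2) y'' contributes (n+2)(n+1) a_{n+2} - 3 n(n-1) a_n at x^n.
-2 x y'(x) contributes -2 n a_n at x^n.
7 y(x) contributes 7 a_n at x^n.
Matching x^n: (n+2)(n+1) a_{n+2} + (-3 n(n-1) - 2 n + 7) a_n = 0.
Thus a_{n+2} = (3 n(n-1) + 2 n - 7) / ((n+1)(n+2)) * a_n.

Check with a_0 = -1, a_1 = 1 (apply the recurrence for n = 0, 1, 2, 3): a_0 = -1, a_1 = 1, a_2 = 7/2, a_3 = -5/6, a_4 = 7/8, a_5 = -17/24.

a_(n+2) = (3 n(n-1) + 2 n - 7) / ((n+1)(n+2)) * a_n; check: a_0 = -1, a_1 = 1, a_2 = 7/2, a_3 = -5/6, a_4 = 7/8, a_5 = -17/24


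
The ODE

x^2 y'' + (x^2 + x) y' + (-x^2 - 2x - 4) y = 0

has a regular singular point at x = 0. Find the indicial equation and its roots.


Divide by x^2 to reach normal form y'' + P_1(x) y' + P_2(x) y = 0 with P_1(x) = 1 + 1/x and P_2(x) = -1 - 2/x - 4/x^2.
x = 0 is a singular point because the y'-coefficient 1 + 1/x has a pole at x = 0 and the y-coefficient -1 - 2/x - 4/x^2 has a pole at x = 0.
It is a regular singular point because x P_1(x) = p(x) = x + 1 and x^2 P_2(x) = q(x) = -x^2 - 2x - 4 are polynomials, hence analytic at x = 0.
p(0) = 1,  q(0) = -4.
Indicial equation: r(r-1) + p(0) r + q(0) = 0, i.e. r^2 + (p(0) - 1) r + q(0) = 0, i.e. r^2 - 4 = 0.
Discriminant: (0)^2 - 4(-4) = 16, so r = (0 ± 4)/2.
Solving: r_1 = 2, r_2 = -2.

indicial: r^2 - 4 = 0; roots r_1 = 2, r_2 = -2


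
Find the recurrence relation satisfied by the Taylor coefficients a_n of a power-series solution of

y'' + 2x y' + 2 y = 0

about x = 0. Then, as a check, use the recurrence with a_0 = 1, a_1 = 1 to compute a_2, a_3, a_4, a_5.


Substitute y = sum_n a_n x^n.
y''(x) has coefficient (n+2)(n+1) a_{n+2} at x^n;
2 x y'(x) has coefficient 2 n a_n at x^n (shift);
2 y(x) has coefficient 2 a_n at x^n.
Matching x^n: (n+2)(n+1) a_{n+2} + (2n + 2) a_n = 0.
Thus a_{n+2} = (-2n - 2) / ((n+1)(n+2)) * a_n.

Check with a_0 = 1, a_1 = 1 (apply the recurrence for n = 0, 1, 2, 3): a_0 = 1, a_1 = 1, a_2 = -1, a_3 = -2/3, a_4 = 1/2, a_5 = 4/15.

a_(n+2) = (-2n - 2) / ((n+1)(n+2)) * a_n; check: a_0 = 1, a_1 = 1, a_2 = -1, a_3 = -2/3, a_4 = 1/2, a_5 = 4/15


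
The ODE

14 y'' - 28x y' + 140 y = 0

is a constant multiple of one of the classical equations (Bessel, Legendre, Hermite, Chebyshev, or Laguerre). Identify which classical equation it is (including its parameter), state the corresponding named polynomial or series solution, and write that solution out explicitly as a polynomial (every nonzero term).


All three coefficients share the factor 14; dividing through by 14 gives  y'' - 2x y' + 10 y = 0.
This matches the Hermite equation y'' - 2x y' + 2n y = 0 with 2n = 10, so n = 5; the polynomial solution is H_5(x).
With y = sum_k a_k x^k, matching x^k gives (k+2)(k+1) a_{k+2} = 2(k - n) a_k = 2(k - 5) a_k. The right side vanishes at k = 5, so the series with the parity of 5 terminates at degree 5.
Standard normalization: leading coefficient of H_n is 2^n, so a_5 = 2^5 = 32. Work downward with a_k = (k+1)(k+2) a_{k+2} / (2(k - n)):
  a_3 = (4)(5)(32) / (2(3 - 5)) = 640/(-4) = -160
  a_1 = (2)(3)(-160) / (2(1 - 5)) = -960/(-8) = 120
Hence H_5(x) = 32 x^5 - 160 x^3 + 120 x.

H_5(x); series = 32 x^5 - 160 x^3 + 120 x


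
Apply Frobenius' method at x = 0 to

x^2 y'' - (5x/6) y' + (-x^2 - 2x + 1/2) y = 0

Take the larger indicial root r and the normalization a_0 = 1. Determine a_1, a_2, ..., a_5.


Write in Frobenius form y'' + (p(x)/x) y' + (q(x)/x^2) y = 0:
  p(x) = -5/6,  q(x) = -x^2 - 2x + 1/2.
Indicial equation: r(r-1) + (-5/6) r + (1/2) = 0 -> roots r_1 = 3/2, r_2 = 1/3.
Take r = r_1 = 3/2. Let y(x) = x^r sum_{n>=0} a_n x^n with a_0 = 1.
Substitute y = x^r sum a_n x^n and match x^{r+n}. The recurrence is
  D(n) a_n - 2 a_{n-1} - 1 a_{n-2} = 0,  where D(n) = (r+n)(r+n-1) + (-5/6)(r+n) + (1/2).
  a_n = [2 a_{n-1} + 1 a_{n-2}] / D(n).
Since the indicial polynomial factors as (r - r_1)(r - r_2), D(n) = (r_1 + n - r_1)(r_1 + n - r_2) = n(n + 7/6).
Evaluating step by step (a_0 = 1):
  n = 1: D(1) = 1(1 + 7/6) = 13/6; numerator = 2(1) = 2; a_1 = (2)/(13/6) = 12/13
  n = 2: D(2) = 2(2 + 7/6) = 19/3; numerator = 2(12/13) + 1(1) = 37/13; a_2 = (37/13)/(19/3) = 111/247
  n = 3: D(3) = 3(3 + 7/6) = 25/2; numerator = 2(111/247) + 1(12/13) = 450/247; a_3 = (450/247)/(25/2) = 36/247
  n = 4: D(4) = 4(4 + 7/6) = 62/3; numerator = 2(36/247) + 1(111/247) = 183/247; a_4 = (183/247)/(62/3) = 549/15314
  n = 5: D(5) = 5(5 + 7/6) = 185/6; numerator = 2(549/15314) + 1(36/247) = 1665/7657; a_5 = (1665/7657)/(185/6) = 54/7657

r = 3/2; a_0 = 1; a_1 = 12/13; a_2 = 111/247; a_3 = 36/247; a_4 = 549/15314; a_5 = 54/7657


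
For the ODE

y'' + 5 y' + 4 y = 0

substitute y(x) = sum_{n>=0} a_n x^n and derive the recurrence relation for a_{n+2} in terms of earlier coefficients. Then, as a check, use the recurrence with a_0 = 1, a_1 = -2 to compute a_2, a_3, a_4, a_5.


Substitute y = sum_n a_n x^n.
y''(x) has coefficient (n+2)(n+1) a_{n+2} at x^n;
5 y'(x) has coefficient 5 (n+1) a_{n+1} at x^n;
4 y(x) has coefficient 4 a_n at x^n.
Matching x^n: (n+2)(n+1) a_{n+2} + 5 (n+1) a_{n+1} + 4 a_n = 0.
Thus a_{n+2} = [-5 (n+1) a_{n+1} - 4 a_n] / ((n+1)(n+2)).

Check with a_0 = 1, a_1 = -2 (apply the recurrence for n = 0, 1, 2, 3): a_0 = 1, a_1 = -2, a_2 = 3, a_3 = -11/3, a_4 = 43/12, a_5 = -57/20.

a_(n+2) = [-5 (n+1) a_(n+1) - 4 a_n] / ((n+1)(n+2)); check: a_0 = 1, a_1 = -2, a_2 = 3, a_3 = -11/3, a_4 = 43/12, a_5 = -57/20


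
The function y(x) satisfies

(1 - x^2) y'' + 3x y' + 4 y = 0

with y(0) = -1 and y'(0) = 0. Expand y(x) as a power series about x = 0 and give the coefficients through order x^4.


Ansatz: y(x) = sum_{n>=0} a_n x^n, so y'(x) = sum_{n>=1} n a_n x^(n-1) and y''(x) = sum_{n>=2} n(n-1) a_n x^(n-2).
Substitute into P(x) y'' + Q(x) y' + R(x) y = 0 with P(x) = 1 - x^2, Q(x) = 3x, R(x) = 4, and match powers of x.
Initial conditions: a_0 = -1, a_1 = 0.
Setting the coefficient of each power of x to zero and solving order by order (substituting the coefficients already found):
  x^0: 2 a_2 + 4 a_0 = 0  ->  2 a_2 = -4 a_0 = 4  ->  a_2 = 2
  x^1: 6 a_3 + 7 a_1 = 0  ->  6 a_3 = -7 a_1 = 0  ->  a_3 = 0
  x^2: 12 a_4 + 8 a_2 = 0  ->  12 a_4 = -8 a_2 = -16  ->  a_4 = -4/3
Truncated series: y(x) = -1 + 2 x^2 - (4/3) x^4 + O(x^5).

a_0 = -1; a_1 = 0; a_2 = 2; a_3 = 0; a_4 = -4/3


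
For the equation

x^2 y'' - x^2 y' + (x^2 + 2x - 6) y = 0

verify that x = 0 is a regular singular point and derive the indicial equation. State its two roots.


Divide by x^2 to reach normal form y'' + P_1(x) y' + P_2(x) y = 0 with P_1(x) = -1 and P_2(x) = 1 + 2/x - 6/x^2.
x = 0 is a singular point because the y-coefficient 1 + 2/x - 6/x^2 has a pole at x = 0.
It is a regular singular point because x P_1(x) = p(x) = -x and x^2 P_2(x) = q(x) = x^2 + 2x - 6 are polynomials, hence analytic at x = 0.
p(0) = 0,  q(0) = -6.
Indicial equation: r(r-1) + p(0) r + q(0) = 0, i.e. r^2 + (p(0) - 1) r + q(0) = 0, i.e. r^2 - 1 r - 6 = 0.
Discriminant: (-1)^2 - 4(-6) = 25, so r = (1 ± 5)/2.
Solving: r_1 = 3, r_2 = -2.

indicial: r^2 - 1 r - 6 = 0; roots r_1 = 3, r_2 = -2


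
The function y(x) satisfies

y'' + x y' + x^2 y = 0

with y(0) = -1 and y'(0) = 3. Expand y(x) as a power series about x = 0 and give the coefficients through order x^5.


Ansatz: y(x) = sum_{n>=0} a_n x^n, so y'(x) = sum_{n>=1} n a_n x^(n-1) and y''(x) = sum_{n>=2} n(n-1) a_n x^(n-2).
Substitute into P(x) y'' + Q(x) y' + R(x) y = 0 with P(x) = 1, Q(x) = x, R(x) = x^2, and match powers of x.
Initial conditions: a_0 = -1, a_1 = 3.
Setting the coefficient of each power of x to zero and solving order by order (substituting the coefficients already found):
  x^0: 2 a_2 = 0  ->  a_2 = 0
  x^1: 6 a_3 + a_1 = 0  ->  6 a_3 = -a_1 = -3  ->  a_3 = -1/2
  x^2: 12 a_4 + 2 a_2 + a_0 = 0  ->  12 a_4 = -2 a_2 - a_0 = 1  ->  a_4 = 1/12
  x^3: 20 a_5 + 3 a_3 + a_1 = 0  ->  20 a_5 = -3 a_3 - a_1 = -3/2  ->  a_5 = -3/40
Truncated series: y(x) = -1 + 3 x - (1/2) x^3 + (1/12) x^4 - (3/40) x^5 + O(x^6).

a_0 = -1; a_1 = 3; a_2 = 0; a_3 = -1/2; a_4 = 1/12; a_5 = -3/40


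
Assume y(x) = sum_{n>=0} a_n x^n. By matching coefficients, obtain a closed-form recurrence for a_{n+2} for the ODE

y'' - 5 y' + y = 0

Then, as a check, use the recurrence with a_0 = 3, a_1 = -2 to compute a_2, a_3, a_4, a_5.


Substitute y = sum_n a_n x^n.
y''(x) has coefficient (n+2)(n+1) a_{n+2} at x^n;
-5 y'(x) has coefficient -5 (n+1) a_{n+1} at x^n;
y(x) has coefficient 1 a_n at x^n.
Matching x^n: (n+2)(n+1) a_{n+2} - 5 (n+1) a_{n+1} + 1 a_n = 0.
Thus a_{n+2} = [5 (n+1) a_{n+1} - 1 a_n] / ((n+1)(n+2)).

Check with a_0 = 3, a_1 = -2 (apply the recurrence for n = 0, 1, 2, 3): a_0 = 3, a_1 = -2, a_2 = -13/2, a_3 = -21/2, a_4 = -151/12, a_5 = -1447/120.

a_(n+2) = [5 (n+1) a_(n+1) - 1 a_n] / ((n+1)(n+2)); check: a_0 = 3, a_1 = -2, a_2 = -13/2, a_3 = -21/2, a_4 = -151/12, a_5 = -1447/120


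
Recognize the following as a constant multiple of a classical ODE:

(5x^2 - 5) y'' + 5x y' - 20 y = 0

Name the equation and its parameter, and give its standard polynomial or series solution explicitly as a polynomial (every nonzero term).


All three coefficients share the factor -5; dividing through by -5 gives  (1 - x^2) y'' - x y' + 4 y = 0.
This matches the Chebyshev equation (1 - x^2) y'' - x y' + n^2 y = 0 (note the -x y' term, not -2x y') with n^2 = 4, so n = 2; the polynomial solution is T_2(x).
With y = sum_k a_k x^k, matching x^k gives (k+2)(k+1) a_{k+2} = (k^2 - n^2) a_k = (k - 2)(k + 2) a_k. The right side vanishes at k = 2, so the series with the parity of 2 terminates at degree 2.
Standard normalization: leading coefficient of T_n is 2^(n-1), so a_2 = 2^1 = 2. Work downward with a_k = (k+1)(k+2) a_{k+2} / ((k - 2)(k + 2)):
  a_0 = (1)(2)(2) / ((0 - 2)(0 + 2)) = 4/(-4) = -1
Hence T_2(x) = 2 x^2 - 1.

T_2(x); series = 2 x^2 - 1


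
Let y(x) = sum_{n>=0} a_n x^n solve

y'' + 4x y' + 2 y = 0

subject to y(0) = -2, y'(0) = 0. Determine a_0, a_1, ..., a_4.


Ansatz: y(x) = sum_{n>=0} a_n x^n, so y'(x) = sum_{n>=1} n a_n x^(n-1) and y''(x) = sum_{n>=2} n(n-1) a_n x^(n-2).
Substitute into P(x) y'' + Q(x) y' + R(x) y = 0 with P(x) = 1, Q(x) = 4x, R(x) = 2, and match powers of x.
Initial conditions: a_0 = -2, a_1 = 0.
Setting the coefficient of each power of x to zero and solving order by order (substituting the coefficients already found):
  x^0: 2 a_2 + 2 a_0 = 0  ->  2 a_2 = -2 a_0 = 4  ->  a_2 = 2
  x^1: 6 a_3 + 6 a_1 = 0  ->  6 a_3 = -6 a_1 = 0  ->  a_3 = 0
  x^2: 12 a_4 + 10 a_2 = 0  ->  12 a_4 = -10 a_2 = -20  ->  a_4 = -5/3
Truncated series: y(x) = -2 + 2 x^2 - (5/3) x^4 + O(x^5).

a_0 = -2; a_1 = 0; a_2 = 2; a_3 = 0; a_4 = -5/3


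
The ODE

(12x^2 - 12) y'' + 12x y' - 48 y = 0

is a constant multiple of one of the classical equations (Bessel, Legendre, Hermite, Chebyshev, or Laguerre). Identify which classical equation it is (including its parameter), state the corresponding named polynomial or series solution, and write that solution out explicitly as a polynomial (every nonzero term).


All three coefficients share the factor -12; dividing through by -12 gives  (1 - x^2) y'' - x y' + 4 y = 0.
This matches the Chebyshev equation (1 - x^2) y'' - x y' + n^2 y = 0 (note the -x y' term, not -2x y') with n^2 = 4, so n = 2; the polynomial solution is T_2(x).
With y = sum_k a_k x^k, matching x^k gives (k+2)(k+1) a_{k+2} = (k^2 - n^2) a_k = (k - 2)(k + 2) a_k. The right side vanishes at k = 2, so the series with the parity of 2 terminates at degree 2.
Standard normalization: leading coefficient of T_n is 2^(n-1), so a_2 = 2^1 = 2. Work downward with a_k = (k+1)(k+2) a_{k+2} / ((k - 2)(k + 2)):
  a_0 = (1)(2)(2) / ((0 - 2)(0 + 2)) = 4/(-4) = -1
Hence T_2(x) = 2 x^2 - 1.

T_2(x); series = 2 x^2 - 1


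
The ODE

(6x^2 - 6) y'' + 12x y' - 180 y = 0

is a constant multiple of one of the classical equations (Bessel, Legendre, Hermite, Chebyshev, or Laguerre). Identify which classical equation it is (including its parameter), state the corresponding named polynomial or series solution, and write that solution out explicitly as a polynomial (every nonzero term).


All three coefficients share the factor -6; dividing through by -6 gives  (1 - x^2) y'' - 2x y' + 30 y = 0.
This matches the Legendre equation (1 - x^2) y'' - 2x y' + n(n+1) y = 0 (note the -2x y' term) with n(n+1) = 30, so n = 5; the polynomial solution is P_5(x).
With y = sum_k a_k x^k, matching x^k gives (k+2)(k+1) a_{k+2} = [k(k+1) - n(n+1)] a_k = (k - 5)(k + 6) a_k. The right side vanishes at k = 5, so the series with the parity of 5 terminates at degree 5.
Standard normalization (P_n(1) = 1): leading coefficient (2n)!/(2^n (n!)^2) = 3628800/(32*14400) = 63/8, so a_5 = 63/8. Work downward with a_k = (k+1)(k+2) a_{k+2} / ((k - 5)(k + 6)):
  a_3 = (4)(5)(63/8) / ((3 - 5)(3 + 6)) = (315/2)/(-18) = -35/4
  a_1 = (2)(3)(-35/4) / ((1 - 5)(1 + 6)) = (-105/2)/(-28) = 15/8
Hence P_5(x) = 63 x^5/8 - 35 x^3/4 + 15 x/8.

P_5(x); series = 63 x^5/8 - 35 x^3/4 + 15 x/8


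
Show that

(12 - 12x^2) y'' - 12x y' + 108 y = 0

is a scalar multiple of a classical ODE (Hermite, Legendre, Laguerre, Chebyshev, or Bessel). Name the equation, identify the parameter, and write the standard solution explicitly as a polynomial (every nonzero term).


All three coefficients share the factor 12; dividing through by 12 gives  (1 - x^2) y'' - x y' + 9 y = 0.
This matches the Chebyshev equation (1 - x^2) y'' - x y' + n^2 y = 0 (note the -x y' term, not -2x y') with n^2 = 9, so n = 3; the polynomial solution is T_3(x).
With y = sum_k a_k x^k, matching x^k gives (k+2)(k+1) a_{k+2} = (k^2 - n^2) a_k = (k - 3)(k + 3) a_k. The right side vanishes at k = 3, so the series with the parity of 3 terminates at degree 3.
Standard normalization: leading coefficient of T_n is 2^(n-1), so a_3 = 2^2 = 4. Work downward with a_k = (k+1)(k+2) a_{k+2} / ((k - 3)(k + 3)):
  a_1 = (2)(3)(4) / ((1 - 3)(1 + 3)) = 24/(-8) = -3
Hence T_3(x) = 4 x^3 - 3 x.

T_3(x); series = 4 x^3 - 3 x


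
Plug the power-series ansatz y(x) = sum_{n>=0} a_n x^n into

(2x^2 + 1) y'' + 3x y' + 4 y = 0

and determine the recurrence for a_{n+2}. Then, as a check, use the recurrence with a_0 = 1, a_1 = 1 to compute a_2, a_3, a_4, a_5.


Substitute y = sum_n a_n x^n.
(1 + 2 x^2) y'' contributes (n+2)(n+1) a_{n+2} + 2 n(n-1) a_n at x^n.
3 x y'(x) contributes 3 n a_n at x^n.
4 y(x) contributes 4 a_n at x^n.
Matching x^n: (n+2)(n+1) a_{n+2} + (2 n(n-1) + 3 n + 4) a_n = 0.
Thus a_{n+2} = (-2 n(n-1) - 3 n - 4) / ((n+1)(n+2)) * a_n.

Check with a_0 = 1, a_1 = 1 (apply the recurrence for n = 0, 1, 2, 3): a_0 = 1, a_1 = 1, a_2 = -2, a_3 = -7/6, a_4 = 7/3, a_5 = 35/24.

a_(n+2) = (-2 n(n-1) - 3 n - 4) / ((n+1)(n+2)) * a_n; check: a_0 = 1, a_1 = 1, a_2 = -2, a_3 = -7/6, a_4 = 7/3, a_5 = 35/24


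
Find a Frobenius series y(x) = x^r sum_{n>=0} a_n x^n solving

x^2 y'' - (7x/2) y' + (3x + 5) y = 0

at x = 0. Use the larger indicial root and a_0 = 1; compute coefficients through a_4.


Write in Frobenius form y'' + (p(x)/x) y' + (q(x)/x^2) y = 0:
  p(x) = -7/2,  q(x) = 3x + 5.
Indicial equation: r(r-1) + (-7/2) r + (5) = 0 -> roots r_1 = 5/2, r_2 = 2.
Take r = r_1 = 5/2. Let y(x) = x^r sum_{n>=0} a_n x^n with a_0 = 1.
Substitute y = x^r sum a_n x^n and match x^{r+n}. The recurrence is
  D(n) a_n + 3 a_{n-1} = 0,  where D(n) = (r+n)(r+n-1) + (-7/2)(r+n) + (5).
  a_n = -3 / D(n) * a_{n-1}.
Since the indicial polynomial factors as (r - r_1)(r - r_2), D(n) = (r_1 + n - r_1)(r_1 + n - r_2) = n(n + 1/2).
Evaluating step by step (a_0 = 1):
  n = 1: D(1) = 1(1 + 1/2) = 3/2; numerator = -3(1) = -3; a_1 = (-3)/(3/2) = -2
  n = 2: D(2) = 2(2 + 1/2) = 5; numerator = -3(-2) = 6; a_2 = (6)/(5) = 6/5
  n = 3: D(3) = 3(3 + 1/2) = 21/2; numerator = -3(6/5) = -18/5; a_3 = (-18/5)/(21/2) = -12/35
  n = 4: D(4) = 4(4 + 1/2) = 18; numerator = -3(-12/35) = 36/35; a_4 = (36/35)/(18) = 2/35

r = 5/2; a_0 = 1; a_1 = -2; a_2 = 6/5; a_3 = -12/35; a_4 = 2/35


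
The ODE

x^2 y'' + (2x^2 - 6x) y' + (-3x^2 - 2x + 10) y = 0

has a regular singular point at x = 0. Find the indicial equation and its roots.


Divide by x^2 to reach normal form y'' + P_1(x) y' + P_2(x) y = 0 with P_1(x) = 2 - 6/x and P_2(x) = -3 - 2/x + 10/x^2.
x = 0 is a singular point because the y'-coefficient 2 - 6/x has a pole at x = 0 and the y-coefficient -3 - 2/x + 10/x^2 has a pole at x = 0.
It is a regular singular point because x P_1(x) = p(x) = 2x - 6 and x^2 P_2(x) = q(x) = -3x^2 - 2x + 10 are polynomials, hence analytic at x = 0.
p(0) = -6,  q(0) = 10.
Indicial equation: r(r-1) + p(0) r + q(0) = 0, i.e. r^2 + (p(0) - 1) r + q(0) = 0, i.e. r^2 - 7 r + 10 = 0.
Discriminant: (-7)^2 - 4(10) = 9, so r = (7 ± 3)/2.
Solving: r_1 = 5, r_2 = 2.

indicial: r^2 - 7 r + 10 = 0; roots r_1 = 5, r_2 = 2


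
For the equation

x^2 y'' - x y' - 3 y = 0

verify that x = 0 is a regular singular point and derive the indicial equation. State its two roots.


Divide by x^2 to reach normal form y'' + P_1(x) y' + P_2(x) y = 0 with P_1(x) = -1/x and P_2(x) = -3/x^2.
x = 0 is a singular point because the y'-coefficient -1/x has a pole at x = 0 and the y-coefficient -3/x^2 has a pole at x = 0.
It is a regular singular point because x P_1(x) = p(x) = -1 and x^2 P_2(x) = q(x) = -3 are polynomials, hence analytic at x = 0.
p(0) = -1,  q(0) = -3.
Indicial equation: r(r-1) + p(0) r + q(0) = 0, i.e. r^2 + (p(0) - 1) r + q(0) = 0, i.e. r^2 - 2 r - 3 = 0.
Discriminant: (-2)^2 - 4(-3) = 16, so r = (2 ± 4)/2.
Solving: r_1 = 3, r_2 = -1.

indicial: r^2 - 2 r - 3 = 0; roots r_1 = 3, r_2 = -1


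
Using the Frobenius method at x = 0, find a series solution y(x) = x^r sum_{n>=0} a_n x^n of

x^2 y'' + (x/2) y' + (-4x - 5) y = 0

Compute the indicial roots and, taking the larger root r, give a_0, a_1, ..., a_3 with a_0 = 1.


Write in Frobenius form y'' + (p(x)/x) y' + (q(x)/x^2) y = 0:
  p(x) = 1/2,  q(x) = -4x - 5.
Indicial equation: r(r-1) + (1/2) r + (-5) = 0 -> roots r_1 = 5/2, r_2 = -2.
Take r = r_1 = 5/2. Let y(x) = x^r sum_{n>=0} a_n x^n with a_0 = 1.
Substitute y = x^r sum a_n x^n and match x^{r+n}. The recurrence is
  D(n) a_n - 4 a_{n-1} = 0,  where D(n) = (r+n)(r+n-1) + (1/2)(r+n) + (-5).
  a_n = 4 / D(n) * a_{n-1}.
Since the indicial polynomial factors as (r - r_1)(r - r_2), D(n) = (r_1 + n - r_1)(r_1 + n - r_2) = n(n + 9/2).
Evaluating step by step (a_0 = 1):
  n = 1: D(1) = 1(1 + 9/2) = 11/2; numerator = 4(1) = 4; a_1 = (4)/(11/2) = 8/11
  n = 2: D(2) = 2(2 + 9/2) = 13; numerator = 4(8/11) = 32/11; a_2 = (32/11)/(13) = 32/143
  n = 3: D(3) = 3(3 + 9/2) = 45/2; numerator = 4(32/143) = 128/143; a_3 = (128/143)/(45/2) = 256/6435

r = 5/2; a_0 = 1; a_1 = 8/11; a_2 = 32/143; a_3 = 256/6435


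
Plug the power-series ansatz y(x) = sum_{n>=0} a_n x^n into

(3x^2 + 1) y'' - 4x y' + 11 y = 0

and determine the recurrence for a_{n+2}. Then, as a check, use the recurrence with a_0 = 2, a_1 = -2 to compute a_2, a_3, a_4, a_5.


Substitute y = sum_n a_n x^n.
(1 + 3 x^2) y'' contributes (n+2)(n+1) a_{n+2} + 3 n(n-1) a_n at x^n.
-4 x y'(x) contributes -4 n a_n at x^n.
11 y(x) contributes 11 a_n at x^n.
Matching x^n: (n+2)(n+1) a_{n+2} + (3 n(n-1) - 4 n + 11) a_n = 0.
Thus a_{n+2} = (-3 n(n-1) + 4 n - 11) / ((n+1)(n+2)) * a_n.

Check with a_0 = 2, a_1 = -2 (apply the recurrence for n = 0, 1, 2, 3): a_0 = 2, a_1 = -2, a_2 = -11, a_3 = 7/3, a_4 = 33/4, a_5 = -119/60.

a_(n+2) = (-3 n(n-1) + 4 n - 11) / ((n+1)(n+2)) * a_n; check: a_0 = 2, a_1 = -2, a_2 = -11, a_3 = 7/3, a_4 = 33/4, a_5 = -119/60


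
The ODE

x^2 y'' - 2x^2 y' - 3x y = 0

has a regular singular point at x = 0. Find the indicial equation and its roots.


Divide by x^2 to reach normal form y'' + P_1(x) y' + P_2(x) y = 0 with P_1(x) = -2 and P_2(x) = -3/x.
x = 0 is a singular point because the y-coefficient -3/x has a pole at x = 0.
It is a regular singular point because x P_1(x) = p(x) = -2x and x^2 P_2(x) = q(x) = -3x are polynomials, hence analytic at x = 0.
p(0) = 0,  q(0) = 0.
Indicial equation: r(r-1) + p(0) r + q(0) = 0, i.e. r^2 + (p(0) - 1) r + q(0) = 0, i.e. r^2 - 1 r = 0.
Discriminant: (-1)^2 - 4(0) = 1, so r = (1 ± 1)/2.
Solving: r_1 = 1, r_2 = 0.

indicial: r^2 - 1 r = 0; roots r_1 = 1, r_2 = 0


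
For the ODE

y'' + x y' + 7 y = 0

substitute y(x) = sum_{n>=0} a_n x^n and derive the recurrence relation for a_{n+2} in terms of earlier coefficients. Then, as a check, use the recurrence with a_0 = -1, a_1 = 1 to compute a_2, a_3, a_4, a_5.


Substitute y = sum_n a_n x^n.
y''(x) has coefficient (n+2)(n+1) a_{n+2} at x^n;
x y'(x) has coefficient n a_n at x^n (shift);
7 y(x) has coefficient 7 a_n at x^n.
Matching x^n: (n+2)(n+1) a_{n+2} + (n + 7) a_n = 0.
Thus a_{n+2} = (-n - 7) / ((n+1)(n+2)) * a_n.

Check with a_0 = -1, a_1 = 1 (apply the recurrence for n = 0, 1, 2, 3): a_0 = -1, a_1 = 1, a_2 = 7/2, a_3 = -4/3, a_4 = -21/8, a_5 = 2/3.

a_(n+2) = (-n - 7) / ((n+1)(n+2)) * a_n; check: a_0 = -1, a_1 = 1, a_2 = 7/2, a_3 = -4/3, a_4 = -21/8, a_5 = 2/3


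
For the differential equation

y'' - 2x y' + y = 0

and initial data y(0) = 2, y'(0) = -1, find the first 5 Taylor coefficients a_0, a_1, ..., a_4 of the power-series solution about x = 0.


Ansatz: y(x) = sum_{n>=0} a_n x^n, so y'(x) = sum_{n>=1} n a_n x^(n-1) and y''(x) = sum_{n>=2} n(n-1) a_n x^(n-2).
Substitute into P(x) y'' + Q(x) y' + R(x) y = 0 with P(x) = 1, Q(x) = -2x, R(x) = 1, and match powers of x.
Initial conditions: a_0 = 2, a_1 = -1.
Setting the coefficient of each power of x to zero and solving order by order (substituting the coefficients already found):
  x^0: 2 a_2 + a_0 = 0  ->  2 a_2 = -a_0 = -2  ->  a_2 = -1
  x^1: 6 a_3 - a_1 = 0  ->  6 a_3 = a_1 = -1  ->  a_3 = -1/6
  x^2: 12 a_4 - 3 a_2 = 0  ->  12 a_4 = 3 a_2 = -3  ->  a_4 = -1/4
Truncated series: y(x) = 2 - x - x^2 - (1/6) x^3 - (1/4) x^4 + O(x^5).

a_0 = 2; a_1 = -1; a_2 = -1; a_3 = -1/6; a_4 = -1/4


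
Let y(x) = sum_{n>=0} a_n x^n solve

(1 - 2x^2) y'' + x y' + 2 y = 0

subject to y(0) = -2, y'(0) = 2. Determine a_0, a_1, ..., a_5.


Ansatz: y(x) = sum_{n>=0} a_n x^n, so y'(x) = sum_{n>=1} n a_n x^(n-1) and y''(x) = sum_{n>=2} n(n-1) a_n x^(n-2).
Substitute into P(x) y'' + Q(x) y' + R(x) y = 0 with P(x) = 1 - 2x^2, Q(x) = x, R(x) = 2, and match powers of x.
Initial conditions: a_0 = -2, a_1 = 2.
Setting the coefficient of each power of x to zero and solving order by order (substituting the coefficients already found):
  x^0: 2 a_2 + 2 a_0 = 0  ->  2 a_2 = -2 a_0 = 4  ->  a_2 = 2
  x^1: 6 a_3 + 3 a_1 = 0  ->  6 a_3 = -3 a_1 = -6  ->  a_3 = -1
  x^2: 12 a_4 = 0  ->  a_4 = 0
  x^3: 20 a_5 - 7 a_3 = 0  ->  20 a_5 = 7 a_3 = -7  ->  a_5 = -7/20
Truncated series: y(x) = -2 + 2 x + 2 x^2 - x^3 - (7/20) x^5 + O(x^6).

a_0 = -2; a_1 = 2; a_2 = 2; a_3 = -1; a_4 = 0; a_5 = -7/20


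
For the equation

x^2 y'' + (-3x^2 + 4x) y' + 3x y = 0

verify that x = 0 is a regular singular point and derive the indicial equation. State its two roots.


Divide by x^2 to reach normal form y'' + P_1(x) y' + P_2(x) y = 0 with P_1(x) = -3 + 4/x and P_2(x) = 3/x.
x = 0 is a singular point because the y'-coefficient -3 + 4/x has a pole at x = 0 and the y-coefficient 3/x has a pole at x = 0.
It is a regular singular point because x P_1(x) = p(x) = 4 - 3x and x^2 P_2(x) = q(x) = 3x are polynomials, hence analytic at x = 0.
p(0) = 4,  q(0) = 0.
Indicial equation: r(r-1) + p(0) r + q(0) = 0, i.e. r^2 + (p(0) - 1) r + q(0) = 0, i.e. r^2 + 3 r = 0.
Discriminant: (3)^2 - 4(0) = 9, so r = (-3 ± 3)/2.
Solving: r_1 = 0, r_2 = -3.

indicial: r^2 + 3 r = 0; roots r_1 = 0, r_2 = -3


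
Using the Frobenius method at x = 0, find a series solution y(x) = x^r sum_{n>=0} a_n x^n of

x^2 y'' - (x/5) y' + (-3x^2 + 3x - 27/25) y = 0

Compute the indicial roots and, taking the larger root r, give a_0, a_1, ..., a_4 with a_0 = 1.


Write in Frobenius form y'' + (p(x)/x) y' + (q(x)/x^2) y = 0:
  p(x) = -1/5,  q(x) = -3x^2 + 3x - 27/25.
Indicial equation: r(r-1) + (-1/5) r + (-27/25) = 0 -> roots r_1 = 9/5, r_2 = -3/5.
Take r = r_1 = 9/5. Let y(x) = x^r sum_{n>=0} a_n x^n with a_0 = 1.
Substitute y = x^r sum a_n x^n and match x^{r+n}. The recurrence is
  D(n) a_n + 3 a_{n-1} - 3 a_{n-2} = 0,  where D(n) = (r+n)(r+n-1) + (-1/5)(r+n) + (-27/25).
  a_n = [-3 a_{n-1} + 3 a_{n-2}] / D(n).
Since the indicial polynomial factors as (r - r_1)(r - r_2), D(n) = (r_1 + n - r_1)(r_1 + n - r_2) = n(n + 12/5).
Evaluating step by step (a_0 = 1):
  n = 1: D(1) = 1(1 + 12/5) = 17/5; numerator = -3(1) = -3; a_1 = (-3)/(17/5) = -15/17
  n = 2: D(2) = 2(2 + 12/5) = 44/5; numerator = -3(-15/17) + 3(1) = 96/17; a_2 = (96/17)/(44/5) = 120/187
  n = 3: D(3) = 3(3 + 12/5) = 81/5; numerator = -3(120/187) + 3(-15/17) = -855/187; a_3 = (-855/187)/(81/5) = -475/1683
  n = 4: D(4) = 4(4 + 12/5) = 128/5; numerator = -3(-475/1683) + 3(120/187) = 1555/561; a_4 = (1555/561)/(128/5) = 7775/71808

r = 9/5; a_0 = 1; a_1 = -15/17; a_2 = 120/187; a_3 = -475/1683; a_4 = 7775/71808
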